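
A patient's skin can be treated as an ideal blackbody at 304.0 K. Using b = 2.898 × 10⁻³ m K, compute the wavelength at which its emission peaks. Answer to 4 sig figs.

Wien's displacement law: λ_max = b/T = (2.898×10⁻³ m·K)/(304.0 K) = 9.5329×10⁻⁶ m.
That is 9.533 μm, in the infrared range.

λ_max ≈ 9.533 μm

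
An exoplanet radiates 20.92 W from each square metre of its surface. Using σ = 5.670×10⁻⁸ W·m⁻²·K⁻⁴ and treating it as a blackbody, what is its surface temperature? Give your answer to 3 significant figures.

T ≈ 139 K

I = σT⁴, so T = (I/σ)^(1/4) = (20.92/(5.670×10⁻⁸))^(1/4) = 139 K.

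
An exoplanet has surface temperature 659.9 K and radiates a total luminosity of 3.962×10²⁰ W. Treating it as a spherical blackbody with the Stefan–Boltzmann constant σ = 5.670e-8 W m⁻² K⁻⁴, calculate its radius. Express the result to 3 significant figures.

R ≈ 5.42×10⁷ m

L = 4πR²σT⁴ ⇒ R = √(L/(4πσT⁴)).
σT⁴ = 10752.2 W/m², so R = √(3.962×10²⁰/(4π×10752.2)) = 5.42×10⁷ m.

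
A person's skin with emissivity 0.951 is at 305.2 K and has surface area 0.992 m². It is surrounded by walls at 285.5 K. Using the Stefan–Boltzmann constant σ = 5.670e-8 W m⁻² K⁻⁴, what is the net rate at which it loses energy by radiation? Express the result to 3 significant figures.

Net loss ≈ 109 W

Area A = 0.992 m².
Net radiated power P_net = εσA(T⁴ − T₀⁴) = 0.951×5.670×10⁻⁸×0.992×(305.2⁴ − 285.5⁴).
T⁴ − T₀⁴ = 8.67637×10⁹ − 6.64392×10⁹ = 2.03245×10⁹ K⁴, so P_net = 109 W.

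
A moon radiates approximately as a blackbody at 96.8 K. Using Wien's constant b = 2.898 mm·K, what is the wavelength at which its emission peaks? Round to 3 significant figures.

Wien's displacement law: λ_max = b/T = (2.898×10⁻³ m·K)/(96.8 K) = 2.994×10⁻⁵ m.
That is 29.9 μm, in the infrared range.

λ_max ≈ 29.9 μm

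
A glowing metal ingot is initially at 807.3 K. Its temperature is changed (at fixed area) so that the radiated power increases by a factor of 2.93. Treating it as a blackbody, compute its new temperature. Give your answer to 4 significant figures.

T₂ ≈ 1056 K

P ∝ T⁴, so T₂/T₁ = (P₂/P₁)^(1/4) = (2.93)^(1/4) = 1.30833.
T₂ = 807.3 × 1.30833 = 1056 K.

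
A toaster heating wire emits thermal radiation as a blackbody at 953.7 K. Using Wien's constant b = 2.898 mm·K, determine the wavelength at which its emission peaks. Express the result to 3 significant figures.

Wien's displacement law: λ_max = b/T = (2.898×10⁻³ m·K)/(953.7 K) = 3.039×10⁻⁶ m.
That is 3.04 μm, in the infrared range.

λ_max ≈ 3.04 μm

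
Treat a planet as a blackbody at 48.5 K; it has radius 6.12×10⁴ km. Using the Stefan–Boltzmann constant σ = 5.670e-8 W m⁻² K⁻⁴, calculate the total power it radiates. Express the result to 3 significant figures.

P ≈ 1.48×10¹⁶ W

Surface area A = 4πR² = 4π(6.12×10⁷ m)² = 4.70666×10¹⁶ m².
P = σAT⁴ = 5.670×10⁻⁸ × 4.70666×10¹⁶ × (48.5)⁴ = 1.48×10¹⁶ W.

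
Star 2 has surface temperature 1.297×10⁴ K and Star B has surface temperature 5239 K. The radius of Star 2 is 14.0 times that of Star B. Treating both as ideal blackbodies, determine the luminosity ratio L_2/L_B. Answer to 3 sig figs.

L ∝ R²T⁴, so L_2/L_B = (R_2/R_B)²(T_2/T_B)⁴ = (14.0)² × (1.297×10⁴/5239)⁴ = 196 × 37.5635 = 7.36×10³.

L_2/L_B ≈ 7.36×10³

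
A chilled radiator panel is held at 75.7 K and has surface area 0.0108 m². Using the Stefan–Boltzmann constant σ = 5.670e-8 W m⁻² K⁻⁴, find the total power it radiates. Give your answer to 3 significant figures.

P ≈ 0.0201 W

Area A = 0.0108 m².
P = σAT⁴ = 5.670×10⁻⁸ × 0.0108 × (75.7)⁴ = 0.0201 W.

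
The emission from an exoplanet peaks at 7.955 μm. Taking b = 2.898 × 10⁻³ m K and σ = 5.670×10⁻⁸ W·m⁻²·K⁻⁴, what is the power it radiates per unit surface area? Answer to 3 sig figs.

I ≈ 999 W/m²

Wien's law: T = b/λ_max = 2.898×10⁻³/7.955×10⁻⁶ = 364.299 K.
Then I = σT⁴ = 5.670×10⁻⁸×(364.299)⁴ = 999 W/m².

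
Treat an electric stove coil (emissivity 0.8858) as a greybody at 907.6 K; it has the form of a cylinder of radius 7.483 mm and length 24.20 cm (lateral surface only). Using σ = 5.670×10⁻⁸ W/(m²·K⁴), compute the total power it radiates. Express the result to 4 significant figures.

Lateral area A = 2πrL = 2π×7.483×10⁻³×0.2420 = 0.0113781 m².
P = εσAT⁴ = 0.8858 × 5.670×10⁻⁸ × 0.0113781 × (907.6)⁴ = 387.8 W.

P ≈ 387.8 W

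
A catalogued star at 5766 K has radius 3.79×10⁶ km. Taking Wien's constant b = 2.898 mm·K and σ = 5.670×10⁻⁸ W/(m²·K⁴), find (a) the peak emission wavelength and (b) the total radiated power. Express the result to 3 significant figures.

λ_max ≈ 0.503 μm; P ≈ 1.13×10²⁸ W

(a) λ_max = b/T = 2.898×10⁻³/5766 = 5.026×10⁻⁷ m = 0.503 μm.
Surface area A = 4πR² = 4π(3.79×10⁹ m)² = 1.80505×10²⁰ m².
(b) P = σAT⁴ = 5.670×10⁻⁸×1.80505×10²⁰×(5766)⁴ = 1.13×10²⁸ W.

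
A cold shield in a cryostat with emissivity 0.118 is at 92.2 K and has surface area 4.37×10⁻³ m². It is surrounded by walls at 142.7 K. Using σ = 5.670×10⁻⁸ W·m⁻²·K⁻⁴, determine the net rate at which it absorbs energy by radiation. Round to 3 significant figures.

Net gain ≈ 0.0100 W

Area A = 4.37×10⁻³ m².
Net radiated power P_net = εσA(T⁴ − T₀⁴) = 0.118×5.670×10⁻⁸×4.37×10⁻³×(92.2⁴ − 142.7⁴).
T⁴ − T₀⁴ = 7.22643×10⁷ − 4.14664×10⁸ = -3.42400×10⁸ K⁴, so P_net = -0.0100 W — negative, meaning a net gain of 0.0100 W.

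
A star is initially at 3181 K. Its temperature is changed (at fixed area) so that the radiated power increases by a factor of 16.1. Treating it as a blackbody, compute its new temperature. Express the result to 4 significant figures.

P ∝ T⁴, so T₂/T₁ = (P₂/P₁)^(1/4) = (16.1)^(1/4) = 2.00312.
T₂ = 3181 × 2.00312 = 6372 K.

T₂ ≈ 6372 K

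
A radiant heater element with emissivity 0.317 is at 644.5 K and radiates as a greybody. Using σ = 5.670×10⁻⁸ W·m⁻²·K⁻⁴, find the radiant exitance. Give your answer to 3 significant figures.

I ≈ 3.10×10³ W/m²

Stefan–Boltzmann: I = εσT⁴ = 0.317 × 5.670×10⁻⁸ × (644.5)⁴ = 3.10×10³ W/m².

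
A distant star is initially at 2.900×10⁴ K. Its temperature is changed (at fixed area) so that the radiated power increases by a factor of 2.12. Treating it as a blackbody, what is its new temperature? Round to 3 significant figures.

T₂ ≈ 3.50×10⁴ K

P ∝ T⁴, so T₂/T₁ = (P₂/P₁)^(1/4) = (2.12)^(1/4) = 1.20666.
T₂ = 2.900×10⁴ × 1.20666 = 3.50×10⁴ K.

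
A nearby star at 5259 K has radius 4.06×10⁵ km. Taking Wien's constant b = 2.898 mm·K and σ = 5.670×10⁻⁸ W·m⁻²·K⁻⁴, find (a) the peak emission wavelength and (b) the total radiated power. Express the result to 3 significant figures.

λ_max ≈ 0.551 μm; P ≈ 8.98×10²⁵ W

(a) λ_max = b/T = 2.898×10⁻³/5259 = 5.511×10⁻⁷ m = 0.551 μm.
Surface area A = 4πR² = 4π(4.06×10⁸ m)² = 2.07139×10¹⁸ m².
(b) P = σAT⁴ = 5.670×10⁻⁸×2.07139×10¹⁸×(5259)⁴ = 8.98×10²⁵ W.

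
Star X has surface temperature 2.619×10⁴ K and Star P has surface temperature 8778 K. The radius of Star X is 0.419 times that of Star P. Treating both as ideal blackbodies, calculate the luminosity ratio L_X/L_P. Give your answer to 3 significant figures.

L_X/L_P ≈ 13.9

L ∝ R²T⁴, so L_X/L_P = (R_X/R_P)²(T_X/T_P)⁴ = (0.419)² × (2.619×10⁴/8778)⁴ = 0.175561 × 79.2428 = 13.9.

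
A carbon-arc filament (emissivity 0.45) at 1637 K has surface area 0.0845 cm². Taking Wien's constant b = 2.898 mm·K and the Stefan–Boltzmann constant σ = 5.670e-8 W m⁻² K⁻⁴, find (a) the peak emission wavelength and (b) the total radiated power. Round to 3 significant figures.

(a) λ_max = b/T = 2.898×10⁻³/1637 = 1.770×10⁻⁶ m = 1.77 μm.
Area A = 0.0845 cm² = 8.45×10⁻⁶ m².
(b) P = εσAT⁴ = 0.45×5.670×10⁻⁸×8.45×10⁻⁶×(1637)⁴ = 1.55 W.

λ_max ≈ 1.77 μm; P ≈ 1.55 W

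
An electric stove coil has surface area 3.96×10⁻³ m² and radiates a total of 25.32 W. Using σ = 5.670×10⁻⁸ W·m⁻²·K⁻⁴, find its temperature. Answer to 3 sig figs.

T ≈ 579 K

Area A = 3.96×10⁻³ m².
P = σAT⁴ ⇒ T = (P/(σA))^(1/4) = (25.32/(5.670×10⁻⁸×3.96×10⁻³))^(1/4) = 579 K.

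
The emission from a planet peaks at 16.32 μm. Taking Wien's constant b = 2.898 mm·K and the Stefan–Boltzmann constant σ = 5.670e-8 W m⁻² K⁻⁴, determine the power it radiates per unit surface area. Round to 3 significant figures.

I ≈ 56.4 W/m²

Wien's law: T = b/λ_max = 2.898×10⁻³/1.632×10⁻⁵ = 177.574 K.
Then I = σT⁴ = 5.670×10⁻⁸×(177.574)⁴ = 56.4 W/m².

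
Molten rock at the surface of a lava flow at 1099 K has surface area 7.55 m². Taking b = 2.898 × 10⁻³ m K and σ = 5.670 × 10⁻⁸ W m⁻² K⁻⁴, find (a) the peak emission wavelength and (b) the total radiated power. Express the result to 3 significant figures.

(a) λ_max = b/T = 2.898×10⁻³/1099 = 2.637×10⁻⁶ m = 2.64×10³ nm.
Area A = 7.55 m².
(b) P = σAT⁴ = 5.670×10⁻⁸×7.55×(1099)⁴ = 6.24×10⁵ W.

λ_max ≈ 2.64×10³ nm; P ≈ 6.24×10⁵ W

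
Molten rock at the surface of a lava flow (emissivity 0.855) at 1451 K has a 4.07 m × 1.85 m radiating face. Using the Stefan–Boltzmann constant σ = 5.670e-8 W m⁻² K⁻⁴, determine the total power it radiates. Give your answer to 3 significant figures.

P ≈ 1.62×10⁶ W

Area A = 4.07 × 1.85 = 7.5295 m².
P = εσAT⁴ = 0.855 × 5.670×10⁻⁸ × 7.5295 × (1451)⁴ = 1.62×10⁶ W.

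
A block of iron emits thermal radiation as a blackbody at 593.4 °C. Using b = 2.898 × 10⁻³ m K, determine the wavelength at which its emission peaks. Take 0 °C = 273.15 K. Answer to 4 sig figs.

λ_max ≈ 3.344 μm

T = 593.4 °C + 273.15 = 866.55 K.
Wien's displacement law: λ_max = b/T = (2.898×10⁻³ m·K)/(866.55 K) = 3.3443×10⁻⁶ m.
That is 3.344 μm, in the infrared range.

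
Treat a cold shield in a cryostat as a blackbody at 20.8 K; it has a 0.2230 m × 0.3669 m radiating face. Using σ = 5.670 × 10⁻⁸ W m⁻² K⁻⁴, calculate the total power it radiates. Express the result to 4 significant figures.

Area A = 0.2230 × 0.3669 = 0.0818187 m².
P = σAT⁴ = 5.670×10⁻⁸ × 0.0818187 × (20.8)⁴ = 8.683×10⁻⁴ W.

P ≈ 8.683×10⁻⁴ W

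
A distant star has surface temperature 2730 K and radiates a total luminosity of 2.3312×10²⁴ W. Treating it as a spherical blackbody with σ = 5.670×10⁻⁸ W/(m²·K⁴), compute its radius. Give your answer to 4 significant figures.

L = 4πR²σT⁴ ⇒ R = √(L/(4πσT⁴)).
σT⁴ = 3.14944×10⁶ W/m², so R = √(2.3312×10²⁴/(4π×3.14944×10⁶)) = 2.427×10⁸ m.

R ≈ 2.427×10⁸ m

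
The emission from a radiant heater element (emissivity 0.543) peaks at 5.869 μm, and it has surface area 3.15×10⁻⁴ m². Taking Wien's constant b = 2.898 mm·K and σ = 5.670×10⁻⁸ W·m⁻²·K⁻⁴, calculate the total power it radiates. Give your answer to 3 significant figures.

Wien's law: T = b/λ_max = 2.898×10⁻³/5.869×10⁻⁶ = 493.781 K.
Area A = 3.15×10⁻⁴ m².
Then P = εσAT⁴ = 0.543×5.670×10⁻⁸×3.15×10⁻⁴×(493.781)⁴ = 0.577 W.

P ≈ 0.577 W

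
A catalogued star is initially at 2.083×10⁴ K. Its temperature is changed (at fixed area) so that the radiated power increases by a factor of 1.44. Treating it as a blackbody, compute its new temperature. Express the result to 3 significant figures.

T₂ ≈ 2.28×10⁴ K

P ∝ T⁴, so T₂/T₁ = (P₂/P₁)^(1/4) = (1.44)^(1/4) = 1.09545.
T₂ = 2.083×10⁴ × 1.09545 = 2.28×10⁴ K.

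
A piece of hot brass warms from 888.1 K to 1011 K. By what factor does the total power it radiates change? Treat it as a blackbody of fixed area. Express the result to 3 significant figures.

P ∝ T⁴, so P₂/P₁ = (T₂/T₁)⁴ = (1011/888.1)⁴ = (1.13839)⁴ = 1.68.

P₂/P₁ ≈ 1.68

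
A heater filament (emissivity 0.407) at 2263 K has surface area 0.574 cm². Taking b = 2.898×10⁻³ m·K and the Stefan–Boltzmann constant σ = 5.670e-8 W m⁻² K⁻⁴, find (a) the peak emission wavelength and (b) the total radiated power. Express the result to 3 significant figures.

λ_max ≈ 1.28 μm; P ≈ 34.7 W

(a) λ_max = b/T = 2.898×10⁻³/2263 = 1.281×10⁻⁶ m = 1.28 μm.
Area A = 0.574 cm² = 5.74×10⁻⁵ m².
(b) P = εσAT⁴ = 0.407×5.670×10⁻⁸×5.74×10⁻⁵×(2263)⁴ = 34.7 W.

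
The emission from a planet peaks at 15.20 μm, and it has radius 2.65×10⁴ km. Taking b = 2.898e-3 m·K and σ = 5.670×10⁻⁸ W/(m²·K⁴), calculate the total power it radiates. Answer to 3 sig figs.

Wien's law: T = b/λ_max = 2.898×10⁻³/1.520×10⁻⁵ = 190.658 K.
Surface area A = 4πR² = 4π(2.65×10⁷ m)² = 8.82473×10¹⁵ m².
Then P = σAT⁴ = 5.670×10⁻⁸×8.82473×10¹⁵×(190.658)⁴ = 6.61×10¹⁷ W.

P ≈ 6.61×10¹⁷ W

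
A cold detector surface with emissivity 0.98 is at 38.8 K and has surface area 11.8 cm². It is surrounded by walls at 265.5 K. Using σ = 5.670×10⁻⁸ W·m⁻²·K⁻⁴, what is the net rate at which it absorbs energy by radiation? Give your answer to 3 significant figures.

Net gain ≈ 0.326 W

Area A = 11.8 cm² = 1.18×10⁻³ m².
Net radiated power P_net = εσA(T⁴ − T₀⁴) = 0.98×5.670×10⁻⁸×1.18×10⁻³×(38.8⁴ − 265.5⁴).
T⁴ − T₀⁴ = 2.26635×10⁶ − 4.96888×10⁹ = -4.96661×10⁹ K⁴, so P_net = -0.326 W — negative, meaning a net gain of 0.326 W.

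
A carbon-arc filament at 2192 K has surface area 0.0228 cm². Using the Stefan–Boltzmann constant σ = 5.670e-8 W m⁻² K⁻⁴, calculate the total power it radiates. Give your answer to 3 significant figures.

P ≈ 2.98 W

Area A = 0.0228 cm² = 2.28×10⁻⁶ m².
P = σAT⁴ = 5.670×10⁻⁸ × 2.28×10⁻⁶ × (2192)⁴ = 2.98 W.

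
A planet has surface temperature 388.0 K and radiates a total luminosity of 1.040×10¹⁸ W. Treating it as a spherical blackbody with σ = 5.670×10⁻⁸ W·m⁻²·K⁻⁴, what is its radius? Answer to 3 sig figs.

L = 4πR²σT⁴ ⇒ R = √(L/(4πσT⁴)).
σT⁴ = 1285.02 W/m², so R = √(1.040×10¹⁸/(4π×1285.02)) = 8.03×10⁶ m.

R ≈ 8.03×10⁶ m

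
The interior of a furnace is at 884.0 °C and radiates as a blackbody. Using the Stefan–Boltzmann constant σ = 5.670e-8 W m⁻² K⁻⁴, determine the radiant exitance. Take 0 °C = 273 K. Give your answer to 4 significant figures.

I ≈ 1.016×10⁵ W/m²

T = 884.0 °C + 273 = 1157.0 K.
Stefan–Boltzmann: I = σT⁴ = 5.670×10⁻⁸ × (1157.0)⁴ = 1.016×10⁵ W/m².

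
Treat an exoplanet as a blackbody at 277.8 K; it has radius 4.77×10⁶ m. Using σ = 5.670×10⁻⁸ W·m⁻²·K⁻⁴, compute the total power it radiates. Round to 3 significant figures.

P ≈ 9.66×10¹⁶ W

Surface area A = 4πR² = 4π(4.77×10⁶ m)² = 2.85921×10¹⁴ m².
P = σAT⁴ = 5.670×10⁻⁸ × 2.85921×10¹⁴ × (277.8)⁴ = 9.66×10¹⁶ W.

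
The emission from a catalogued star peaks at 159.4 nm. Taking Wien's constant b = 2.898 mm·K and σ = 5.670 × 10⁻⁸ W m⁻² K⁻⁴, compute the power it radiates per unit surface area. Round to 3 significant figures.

I ≈ 6.19×10⁹ W/m²

Wien's law: T = b/λ_max = 2.898×10⁻³/1.594×10⁻⁷ = 18180.7 K.
Then I = σT⁴ = 5.670×10⁻⁸×(18180.7)⁴ = 6.19×10⁹ W/m².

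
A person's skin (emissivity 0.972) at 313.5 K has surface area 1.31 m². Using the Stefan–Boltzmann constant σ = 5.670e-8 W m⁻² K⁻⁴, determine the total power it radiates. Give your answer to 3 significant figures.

P ≈ 697 W

Area A = 1.31 m².
P = εσAT⁴ = 0.972 × 5.670×10⁻⁸ × 1.31 × (313.5)⁴ = 697 W.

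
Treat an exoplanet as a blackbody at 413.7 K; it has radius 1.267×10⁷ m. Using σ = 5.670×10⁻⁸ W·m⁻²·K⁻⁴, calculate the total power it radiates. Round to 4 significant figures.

P ≈ 3.350×10¹⁸ W

Surface area A = 4πR² = 4π(1.267×10⁷ m)² = 2.01727×10¹⁵ m².
P = σAT⁴ = 5.670×10⁻⁸ × 2.01727×10¹⁵ × (413.7)⁴ = 3.350×10¹⁸ W.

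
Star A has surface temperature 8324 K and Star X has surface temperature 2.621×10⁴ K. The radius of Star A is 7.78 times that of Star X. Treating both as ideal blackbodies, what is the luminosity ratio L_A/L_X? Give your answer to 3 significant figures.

L ∝ R²T⁴, so L_A/L_X = (R_A/R_X)²(T_A/T_X)⁴ = (7.78)² × (8324/2.621×10⁴)⁴ = 60.5284 × 0.0101733 = 0.616.

L_A/L_X ≈ 0.616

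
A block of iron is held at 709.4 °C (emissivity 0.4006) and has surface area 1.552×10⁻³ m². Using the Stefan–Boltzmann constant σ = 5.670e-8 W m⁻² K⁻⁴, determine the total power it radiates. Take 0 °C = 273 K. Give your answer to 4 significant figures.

T = 709.4 °C + 273 = 982.4 K.
Area A = 1.552×10⁻³ m².
P = εσAT⁴ = 0.4006 × 5.670×10⁻⁸ × 1.552×10⁻³ × (982.4)⁴ = 32.84 W.

P ≈ 32.84 W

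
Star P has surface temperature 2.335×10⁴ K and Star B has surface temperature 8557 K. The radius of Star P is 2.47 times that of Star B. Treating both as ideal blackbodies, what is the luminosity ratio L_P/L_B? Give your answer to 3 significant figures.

L ∝ R²T⁴, so L_P/L_B = (R_P/R_B)²(T_P/T_B)⁴ = (2.47)² × (2.335×10⁴/8557)⁴ = 6.1009 × 55.4449 = 338.

L_P/L_B ≈ 338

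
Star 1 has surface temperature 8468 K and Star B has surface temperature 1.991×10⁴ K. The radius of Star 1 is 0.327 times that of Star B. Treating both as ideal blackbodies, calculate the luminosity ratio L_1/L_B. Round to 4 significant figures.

L_1/L_B ≈ 3.499×10⁻³

L ∝ R²T⁴, so L_1/L_B = (R_1/R_B)²(T_1/T_B)⁴ = (0.327)² × (8468/1.991×10⁴)⁴ = 0.106929 × 0.0327219 = 3.499×10⁻³.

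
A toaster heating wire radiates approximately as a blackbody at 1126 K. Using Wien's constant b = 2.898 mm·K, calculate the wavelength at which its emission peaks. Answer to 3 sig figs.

Wien's displacement law: λ_max = b/T = (2.898×10⁻³ m·K)/(1126 K) = 2.574×10⁻⁶ m.
That is 2.57×10³ nm, in the infrared range.

λ_max ≈ 2.57×10³ nm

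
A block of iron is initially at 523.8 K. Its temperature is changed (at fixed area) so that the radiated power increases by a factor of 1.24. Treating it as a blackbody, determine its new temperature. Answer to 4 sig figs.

P ∝ T⁴, so T₂/T₁ = (P₂/P₁)^(1/4) = (1.24)^(1/4) = 1.05525.
T₂ = 523.8 × 1.05525 = 552.7 K.

T₂ ≈ 552.7 K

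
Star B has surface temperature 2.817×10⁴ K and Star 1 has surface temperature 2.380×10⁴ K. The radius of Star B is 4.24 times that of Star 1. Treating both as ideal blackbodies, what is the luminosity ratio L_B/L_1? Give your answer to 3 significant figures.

L_B/L_1 ≈ 35.3

L ∝ R²T⁴, so L_B/L_1 = (R_B/R_1)²(T_B/T_1)⁴ = (4.24)² × (2.817×10⁴/2.380×10⁴)⁴ = 17.9776 × 1.96264 = 35.3.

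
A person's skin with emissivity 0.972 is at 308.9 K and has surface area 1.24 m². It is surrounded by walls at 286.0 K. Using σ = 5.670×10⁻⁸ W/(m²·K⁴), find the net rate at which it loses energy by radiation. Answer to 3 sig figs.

Area A = 1.24 m².
Net radiated power P_net = εσA(T⁴ − T₀⁴) = 0.972×5.670×10⁻⁸×1.24×(308.9⁴ − 286.0⁴).
T⁴ − T₀⁴ = 9.10483×10⁹ − 6.69059×10⁹ = 2.41424×10⁹ K⁴, so P_net = 165 W.

Net loss ≈ 165 W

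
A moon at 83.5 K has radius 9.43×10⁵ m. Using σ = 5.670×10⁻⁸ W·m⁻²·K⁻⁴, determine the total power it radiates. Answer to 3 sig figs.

P ≈ 3.08×10¹³ W

Surface area A = 4πR² = 4π(9.43×10⁵ m)² = 1.11746×10¹³ m².
P = σAT⁴ = 5.670×10⁻⁸ × 1.11746×10¹³ × (83.5)⁴ = 3.08×10¹³ W.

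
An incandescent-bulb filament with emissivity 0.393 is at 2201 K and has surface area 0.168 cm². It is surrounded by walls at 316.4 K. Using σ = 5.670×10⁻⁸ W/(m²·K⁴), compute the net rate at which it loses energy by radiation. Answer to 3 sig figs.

Net loss ≈ 8.78 W

Area A = 0.168 cm² = 1.68×10⁻⁵ m².
Net radiated power P_net = εσA(T⁴ − T₀⁴) = 0.393×5.670×10⁻⁸×1.68×10⁻⁵×(2201⁴ − 316.4⁴).
T⁴ − T₀⁴ = 2.34682×10¹³ − 1.00218×10¹⁰ = 2.34582×10¹³ K⁴, so P_net = 8.78 W.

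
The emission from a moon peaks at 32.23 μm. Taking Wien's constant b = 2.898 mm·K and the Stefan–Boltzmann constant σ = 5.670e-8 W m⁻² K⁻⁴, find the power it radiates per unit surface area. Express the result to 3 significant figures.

Wien's law: T = b/λ_max = 2.898×10⁻³/3.223×10⁻⁵ = 89.9162 K.
Then I = σT⁴ = 5.670×10⁻⁸×(89.9162)⁴ = 3.71 W/m².

I ≈ 3.71 W/m²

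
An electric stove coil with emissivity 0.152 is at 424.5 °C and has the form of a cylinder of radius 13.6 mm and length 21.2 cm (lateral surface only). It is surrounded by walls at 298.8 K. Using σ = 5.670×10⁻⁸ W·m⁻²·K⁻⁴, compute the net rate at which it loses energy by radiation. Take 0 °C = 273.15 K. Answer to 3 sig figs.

Net loss ≈ 35.7 W

T = 424.5 °C + 273.15 = 697.65 K.
Lateral area A = 2πrL = 2π×0.0136×0.212 = 0.0181157 m².
Net radiated power P_net = εσA(T⁴ − T₀⁴) = 0.152×5.670×10⁻⁸×0.0181157×(697.65⁴ − 298.8⁴).
T⁴ − T₀⁴ = 2.36892×10¹¹ − 7.97118×10⁹ = 2.28921×10¹¹ K⁴, so P_net = 35.7 W.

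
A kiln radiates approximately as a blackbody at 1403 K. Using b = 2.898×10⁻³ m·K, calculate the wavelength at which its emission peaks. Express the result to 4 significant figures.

λ_max ≈ 2.066 μm

Wien's displacement law: λ_max = b/T = (2.898×10⁻³ m·K)/(1403 K) = 2.0656×10⁻⁶ m.
That is 2.066 μm, in the infrared range.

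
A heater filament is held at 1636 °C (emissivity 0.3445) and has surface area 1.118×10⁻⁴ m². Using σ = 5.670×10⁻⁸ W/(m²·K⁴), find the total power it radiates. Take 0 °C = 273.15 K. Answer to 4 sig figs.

P ≈ 29.01 W

T = 1636 °C + 273.15 = 1909.15 K.
Area A = 1.118×10⁻⁴ m².
P = εσAT⁴ = 0.3445 × 5.670×10⁻⁸ × 1.118×10⁻⁴ × (1909.15)⁴ = 29.01 W.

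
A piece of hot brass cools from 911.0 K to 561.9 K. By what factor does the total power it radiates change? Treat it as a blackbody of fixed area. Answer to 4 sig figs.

P₂/P₁ ≈ 0.1447

P ∝ T⁴, so P₂/P₁ = (T₂/T₁)⁴ = (561.9/911.0)⁴ = (0.616795)⁴ = 0.1447.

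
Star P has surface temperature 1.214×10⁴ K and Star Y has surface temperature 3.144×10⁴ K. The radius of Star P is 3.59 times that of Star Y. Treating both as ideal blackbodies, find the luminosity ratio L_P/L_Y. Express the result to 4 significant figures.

L ∝ R²T⁴, so L_P/L_Y = (R_P/R_Y)²(T_P/T_Y)⁴ = (3.59)² × (1.214×10⁴/3.144×10⁴)⁴ = 12.8881 × 0.0222303 = 0.2865.

L_P/L_Y ≈ 0.2865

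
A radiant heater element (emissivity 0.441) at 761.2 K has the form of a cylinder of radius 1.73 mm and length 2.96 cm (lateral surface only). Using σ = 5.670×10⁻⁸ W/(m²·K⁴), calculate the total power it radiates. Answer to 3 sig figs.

Lateral area A = 2πrL = 2π×1.73×10⁻³×0.0296 = 3.21749×10⁻⁴ m².
P = εσAT⁴ = 0.441 × 5.670×10⁻⁸ × 3.21749×10⁻⁴ × (761.2)⁴ = 2.70 W.

P ≈ 2.70 W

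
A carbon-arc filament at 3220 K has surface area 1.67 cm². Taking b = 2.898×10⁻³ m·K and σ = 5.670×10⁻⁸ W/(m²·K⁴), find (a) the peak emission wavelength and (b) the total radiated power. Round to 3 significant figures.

(a) λ_max = b/T = 2.898×10⁻³/3220 = 9.000×10⁻⁷ m = 0.900 μm.
Area A = 1.67 cm² = 1.67×10⁻⁴ m².
(b) P = σAT⁴ = 5.670×10⁻⁸×1.67×10⁻⁴×(3220)⁴ = 1.02×10³ W.

λ_max ≈ 0.900 μm; P ≈ 1.02×10³ W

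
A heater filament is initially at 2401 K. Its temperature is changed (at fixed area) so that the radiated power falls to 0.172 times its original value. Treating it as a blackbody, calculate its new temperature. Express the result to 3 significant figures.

T₂ ≈ 1.55×10³ K

P ∝ T⁴, so T₂/T₁ = (P₂/P₁)^(1/4) = (0.172)^(1/4) = 0.643994.
T₂ = 2401 × 0.643994 = 1.55×10³ K.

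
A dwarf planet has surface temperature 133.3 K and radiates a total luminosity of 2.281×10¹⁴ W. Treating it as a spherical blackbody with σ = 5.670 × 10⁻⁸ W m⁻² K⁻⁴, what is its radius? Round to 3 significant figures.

L = 4πR²σT⁴ ⇒ R = √(L/(4πσT⁴)).
σT⁴ = 17.9021 W/m², so R = √(2.281×10¹⁴/(4π×17.9021)) = 1.01×10⁶ m.

R ≈ 1.01×10⁶ m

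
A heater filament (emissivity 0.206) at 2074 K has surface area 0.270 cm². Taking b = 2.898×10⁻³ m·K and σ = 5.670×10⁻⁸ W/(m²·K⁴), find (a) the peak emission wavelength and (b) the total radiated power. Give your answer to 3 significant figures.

(a) λ_max = b/T = 2.898×10⁻³/2074 = 1.397×10⁻⁶ m = 1.40×10³ nm.
Area A = 0.270 cm² = 2.70×10⁻⁵ m².
(b) P = εσAT⁴ = 0.206×5.670×10⁻⁸×2.70×10⁻⁵×(2074)⁴ = 5.84 W.

λ_max ≈ 1.40×10³ nm; P ≈ 5.84 W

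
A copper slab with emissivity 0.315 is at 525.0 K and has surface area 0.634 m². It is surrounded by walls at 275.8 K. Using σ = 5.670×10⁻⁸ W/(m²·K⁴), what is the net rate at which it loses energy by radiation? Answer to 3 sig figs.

Net loss ≈ 795 W

Area A = 0.634 m².
Net radiated power P_net = εσA(T⁴ − T₀⁴) = 0.315×5.670×10⁻⁸×0.634×(525.0⁴ − 275.8⁴).
T⁴ − T₀⁴ = 7.59691×10¹⁰ − 5.78598×10⁹ = 7.01831×10¹⁰ K⁴, so P_net = 795 W.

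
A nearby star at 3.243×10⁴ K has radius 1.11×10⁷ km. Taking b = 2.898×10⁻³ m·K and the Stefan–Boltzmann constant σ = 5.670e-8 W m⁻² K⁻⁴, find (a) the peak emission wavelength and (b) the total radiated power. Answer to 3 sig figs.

λ_max ≈ 89.4 nm; P ≈ 9.71×10³¹ W

(a) λ_max = b/T = 2.898×10⁻³/3.243×10⁴ = 8.936×10⁻⁸ m = 89.4 nm.
Surface area A = 4πR² = 4π(1.11×10¹⁰ m)² = 1.54830×10²¹ m².
(b) P = σAT⁴ = 5.670×10⁻⁸×1.54830×10²¹×(3.243×10⁴)⁴ = 9.71×10³¹ W.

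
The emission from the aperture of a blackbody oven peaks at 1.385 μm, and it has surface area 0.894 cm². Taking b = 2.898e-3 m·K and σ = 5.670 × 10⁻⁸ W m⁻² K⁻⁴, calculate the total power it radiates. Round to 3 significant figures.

Wien's law: T = b/λ_max = 2.898×10⁻³/1.385×10⁻⁶ = 2092.42 K.
Area A = 0.894 cm² = 8.94×10⁻⁵ m².
Then P = σAT⁴ = 5.670×10⁻⁸×8.94×10⁻⁵×(2092.42)⁴ = 97.2 W.

P ≈ 97.2 W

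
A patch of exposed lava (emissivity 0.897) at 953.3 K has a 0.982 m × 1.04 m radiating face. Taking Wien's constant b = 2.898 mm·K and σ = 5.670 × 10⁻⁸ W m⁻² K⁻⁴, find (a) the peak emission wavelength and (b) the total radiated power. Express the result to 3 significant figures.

λ_max ≈ 3.04 μm; P ≈ 4.29×10⁴ W

(a) λ_max = b/T = 2.898×10⁻³/953.3 = 3.040×10⁻⁶ m = 3.04 μm.
Area A = 0.982 × 1.04 = 1.02128 m².
(b) P = εσAT⁴ = 0.897×5.670×10⁻⁸×1.02128×(953.3)⁴ = 4.29×10⁴ W.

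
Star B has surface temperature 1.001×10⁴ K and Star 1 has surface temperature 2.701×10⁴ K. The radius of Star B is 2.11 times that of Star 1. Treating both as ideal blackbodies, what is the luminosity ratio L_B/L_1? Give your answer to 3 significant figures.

L ∝ R²T⁴, so L_B/L_1 = (R_B/R_1)²(T_B/T_1)⁴ = (2.11)² × (1.001×10⁴/2.701×10⁴)⁴ = 4.4521 × 0.0188642 = 0.0840.

L_B/L_1 ≈ 0.0840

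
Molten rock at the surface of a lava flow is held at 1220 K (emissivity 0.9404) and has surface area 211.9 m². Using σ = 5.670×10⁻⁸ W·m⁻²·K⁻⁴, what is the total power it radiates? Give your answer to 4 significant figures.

P ≈ 2.503×10⁷ W

Area A = 211.9 m².
P = εσAT⁴ = 0.9404 × 5.670×10⁻⁸ × 211.9 × (1220)⁴ = 2.503×10⁷ W.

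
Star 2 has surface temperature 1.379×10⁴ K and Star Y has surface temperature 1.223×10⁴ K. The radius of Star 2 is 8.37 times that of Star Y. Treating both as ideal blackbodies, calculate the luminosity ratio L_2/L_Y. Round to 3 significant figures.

L ∝ R²T⁴, so L_2/L_Y = (R_2/R_Y)²(T_2/T_Y)⁴ = (8.37)² × (1.379×10⁴/1.223×10⁴)⁴ = 70.0569 × 1.61641 = 113.

L_2/L_Y ≈ 113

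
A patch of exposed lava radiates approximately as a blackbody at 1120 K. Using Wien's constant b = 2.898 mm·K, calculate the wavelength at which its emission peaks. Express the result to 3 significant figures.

Wien's displacement law: λ_max = b/T = (2.898×10⁻³ m·K)/(1120 K) = 2.587×10⁻⁶ m.
That is 2.59 μm, in the infrared range.

λ_max ≈ 2.59 μm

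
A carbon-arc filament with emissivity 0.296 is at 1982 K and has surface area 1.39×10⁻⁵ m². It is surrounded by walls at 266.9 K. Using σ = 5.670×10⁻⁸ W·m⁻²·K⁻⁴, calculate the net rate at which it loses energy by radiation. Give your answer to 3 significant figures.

Net loss ≈ 3.60 W

Area A = 1.39×10⁻⁵ m².
Net radiated power P_net = εσA(T⁴ − T₀⁴) = 0.296×5.670×10⁻⁸×1.39×10⁻⁵×(1982⁴ − 266.9⁴).
T⁴ − T₀⁴ = 1.54317×10¹³ − 5.07451×10⁹ = 1.54266×10¹³ K⁴, so P_net = 3.60 W.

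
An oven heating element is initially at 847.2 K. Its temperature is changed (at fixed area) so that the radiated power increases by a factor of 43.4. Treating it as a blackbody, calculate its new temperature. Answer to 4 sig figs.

P ∝ T⁴, so T₂/T₁ = (P₂/P₁)^(1/4) = (43.4)^(1/4) = 2.56668.
T₂ = 847.2 × 2.56668 = 2174 K.

T₂ ≈ 2174 K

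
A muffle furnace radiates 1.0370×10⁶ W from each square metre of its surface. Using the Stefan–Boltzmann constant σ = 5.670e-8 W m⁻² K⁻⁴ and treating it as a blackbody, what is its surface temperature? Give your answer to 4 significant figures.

T ≈ 2068 K

I = σT⁴, so T = (I/σ)^(1/4) = (1.0370×10⁶/(5.670×10⁻⁸))^(1/4) = 2068 K.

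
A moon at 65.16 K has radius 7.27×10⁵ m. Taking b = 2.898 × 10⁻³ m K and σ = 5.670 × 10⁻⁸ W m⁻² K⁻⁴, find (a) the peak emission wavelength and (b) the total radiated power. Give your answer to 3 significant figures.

(a) λ_max = b/T = 2.898×10⁻³/65.16 = 4.448×10⁻⁵ m = 44.5 μm.
Surface area A = 4πR² = 4π(7.27×10⁵ m)² = 6.64169×10¹² m².
(b) P = σAT⁴ = 5.670×10⁻⁸×6.64169×10¹²×(65.16)⁴ = 6.79×10¹² W.

λ_max ≈ 44.5 μm; P ≈ 6.79×10¹² W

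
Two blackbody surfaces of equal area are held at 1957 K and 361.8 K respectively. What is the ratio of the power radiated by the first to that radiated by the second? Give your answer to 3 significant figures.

P₁/P₂ ≈ 856

With equal areas, P₁/P₂ = (T₁/T₂)⁴ = (1957/361.8)⁴ = 856.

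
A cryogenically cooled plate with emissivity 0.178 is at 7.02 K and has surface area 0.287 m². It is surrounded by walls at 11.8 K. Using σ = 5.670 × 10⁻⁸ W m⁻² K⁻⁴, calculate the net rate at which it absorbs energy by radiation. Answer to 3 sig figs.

Area A = 0.287 m².
Net radiated power P_net = εσA(T⁴ − T₀⁴) = 0.178×5.670×10⁻⁸×0.287×(7.02⁴ − 11.8⁴).
T⁴ − T₀⁴ = 2428.56 − 19387.8 = -16959.2 K⁴, so P_net = -4.91×10⁻⁵ W — negative, meaning a net gain of 4.91×10⁻⁵ W.

Net gain ≈ 4.91×10⁻⁵ W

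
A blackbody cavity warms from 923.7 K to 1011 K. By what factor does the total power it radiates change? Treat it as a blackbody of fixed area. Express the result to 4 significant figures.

P ∝ T⁴, so P₂/P₁ = (T₂/T₁)⁴ = (1011/923.7)⁴ = (1.09451)⁴ = 1.435.

P₂/P₁ ≈ 1.435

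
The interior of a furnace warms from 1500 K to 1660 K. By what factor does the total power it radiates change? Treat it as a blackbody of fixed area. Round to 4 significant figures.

P ∝ T⁴, so P₂/P₁ = (T₂/T₁)⁴ = (1660/1500)⁴ = (1.10667)⁴ = 1.500.

P₂/P₁ ≈ 1.500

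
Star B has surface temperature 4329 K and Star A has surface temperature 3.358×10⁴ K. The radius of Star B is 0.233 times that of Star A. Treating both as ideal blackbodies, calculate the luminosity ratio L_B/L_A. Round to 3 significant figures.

L_B/L_A ≈ 1.50×10⁻⁵

L ∝ R²T⁴, so L_B/L_A = (R_B/R_A)²(T_B/T_A)⁴ = (0.233)² × (4329/3.358×10⁴)⁴ = 0.054289 × 2.76202×10⁻⁴ = 1.50×10⁻⁵.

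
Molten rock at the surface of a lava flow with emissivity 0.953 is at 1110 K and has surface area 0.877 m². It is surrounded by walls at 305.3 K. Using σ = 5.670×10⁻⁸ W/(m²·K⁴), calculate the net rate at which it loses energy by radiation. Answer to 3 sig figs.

Area A = 0.877 m².
Net radiated power P_net = εσA(T⁴ − T₀⁴) = 0.953×5.670×10⁻⁸×0.877×(1110⁴ − 305.3⁴).
T⁴ − T₀⁴ = 1.51807×10¹² − 8.68775×10⁹ = 1.50938×10¹² K⁴, so P_net = 7.15×10⁴ W.

Net loss ≈ 7.15×10⁴ W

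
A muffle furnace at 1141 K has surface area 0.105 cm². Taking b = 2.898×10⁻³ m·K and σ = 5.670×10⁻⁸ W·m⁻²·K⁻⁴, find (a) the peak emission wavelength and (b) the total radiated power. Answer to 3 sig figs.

(a) λ_max = b/T = 2.898×10⁻³/1141 = 2.540×10⁻⁶ m = 2.54×10³ nm.
Area A = 0.105 cm² = 1.05×10⁻⁵ m².
(b) P = σAT⁴ = 5.670×10⁻⁸×1.05×10⁻⁵×(1141)⁴ = 1.01 W.

λ_max ≈ 2.54×10³ nm; P ≈ 1.01 W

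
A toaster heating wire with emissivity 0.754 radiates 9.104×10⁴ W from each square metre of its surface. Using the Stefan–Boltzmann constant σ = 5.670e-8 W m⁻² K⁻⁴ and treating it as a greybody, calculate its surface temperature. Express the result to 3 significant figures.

T ≈ 1.21×10³ K

I = εσT⁴, so T = (I/εσ)^(1/4) = (9.104×10⁴/(0.754×5.670×10⁻⁸))^(1/4) = 1.21×10³ K.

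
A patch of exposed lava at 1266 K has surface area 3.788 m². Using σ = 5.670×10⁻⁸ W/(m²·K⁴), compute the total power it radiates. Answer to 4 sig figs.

Area A = 3.788 m².
P = σAT⁴ = 5.670×10⁻⁸ × 3.788 × (1266)⁴ = 5.517×10⁵ W.

P ≈ 5.517×10⁵ W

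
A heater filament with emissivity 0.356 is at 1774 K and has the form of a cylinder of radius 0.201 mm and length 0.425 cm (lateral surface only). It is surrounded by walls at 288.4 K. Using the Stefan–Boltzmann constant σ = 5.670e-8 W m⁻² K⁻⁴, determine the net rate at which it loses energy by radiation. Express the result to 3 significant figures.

Lateral area A = 2πrL = 2π×2.01×10⁻⁴×4.25×10⁻³ = 5.36741×10⁻⁶ m².
Net radiated power P_net = εσA(T⁴ − T₀⁴) = 0.356×5.670×10⁻⁸×5.36741×10⁻⁶×(1774⁴ − 288.4⁴).
T⁴ − T₀⁴ = 9.90409×10¹² − 6.91801×10⁹ = 9.89717×10¹² K⁴, so P_net = 1.07 W.

Net loss ≈ 1.07 W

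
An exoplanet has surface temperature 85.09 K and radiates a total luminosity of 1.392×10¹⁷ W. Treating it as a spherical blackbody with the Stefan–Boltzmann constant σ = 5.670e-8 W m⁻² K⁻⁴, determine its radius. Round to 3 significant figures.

R ≈ 6.10×10⁷ m

L = 4πR²σT⁴ ⇒ R = √(L/(4πσT⁴)).
σT⁴ = 2.97233 W/m², so R = √(1.392×10¹⁷/(4π×2.97233)) = 6.10×10⁷ m.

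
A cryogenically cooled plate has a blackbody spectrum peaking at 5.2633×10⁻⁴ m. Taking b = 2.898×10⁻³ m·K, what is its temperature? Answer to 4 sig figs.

T ≈ 5.506 K

Wien's law gives T = b/λ_max = (2.898×10⁻³ m·K)/(5.2633×10⁻⁴ m) = 5.506 K.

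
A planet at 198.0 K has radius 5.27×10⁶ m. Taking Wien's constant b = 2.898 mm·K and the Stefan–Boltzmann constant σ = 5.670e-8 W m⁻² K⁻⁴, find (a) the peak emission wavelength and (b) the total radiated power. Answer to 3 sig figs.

(a) λ_max = b/T = 2.898×10⁻³/198.0 = 1.464×10⁻⁵ m = 14.6 μm.
Surface area A = 4πR² = 4π(5.27×10⁶ m)² = 3.49005×10¹⁴ m².
(b) P = σAT⁴ = 5.670×10⁻⁸×3.49005×10¹⁴×(198.0)⁴ = 3.04×10¹⁶ W.

λ_max ≈ 14.6 μm; P ≈ 3.04×10¹⁶ W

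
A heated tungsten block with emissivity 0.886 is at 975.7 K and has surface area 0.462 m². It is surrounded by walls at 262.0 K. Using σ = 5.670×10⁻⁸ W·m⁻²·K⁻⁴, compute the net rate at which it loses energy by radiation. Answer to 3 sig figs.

Area A = 0.462 m².
Net radiated power P_net = εσA(T⁴ − T₀⁴) = 0.886×5.670×10⁻⁸×0.462×(975.7⁴ − 262.0⁴).
T⁴ − T₀⁴ = 9.06286×10¹¹ − 4.71200×10⁹ = 9.01574×10¹¹ K⁴, so P_net = 2.09×10⁴ W.

Net loss ≈ 2.09×10⁴ W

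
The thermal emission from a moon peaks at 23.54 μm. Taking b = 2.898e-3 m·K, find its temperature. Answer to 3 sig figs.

T ≈ 123 K

Wien's law gives T = b/λ_max = (2.898×10⁻³ m·K)/(2.354×10⁻⁵ m) = 123 K.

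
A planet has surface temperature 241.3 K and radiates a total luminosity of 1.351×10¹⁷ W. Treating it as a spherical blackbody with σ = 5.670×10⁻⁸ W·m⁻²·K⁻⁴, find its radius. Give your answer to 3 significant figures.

L = 4πR²σT⁴ ⇒ R = √(L/(4πσT⁴)).
σT⁴ = 192.226 W/m², so R = √(1.351×10¹⁷/(4π×192.226)) = 7.48×10⁶ m.

R ≈ 7.48×10⁶ m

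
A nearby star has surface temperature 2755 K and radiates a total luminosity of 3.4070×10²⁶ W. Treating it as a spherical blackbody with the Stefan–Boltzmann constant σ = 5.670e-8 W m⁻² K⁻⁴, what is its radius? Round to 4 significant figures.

R ≈ 2.881×10⁹ m

L = 4πR²σT⁴ ⇒ R = √(L/(4πσT⁴)).
σT⁴ = 3.26640×10⁶ W/m², so R = √(3.4070×10²⁶/(4π×3.26640×10⁶)) = 2.881×10⁹ m.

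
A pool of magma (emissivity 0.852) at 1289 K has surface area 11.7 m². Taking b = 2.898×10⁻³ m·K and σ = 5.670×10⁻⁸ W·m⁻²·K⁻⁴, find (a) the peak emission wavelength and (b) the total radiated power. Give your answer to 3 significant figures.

(a) λ_max = b/T = 2.898×10⁻³/1289 = 2.248×10⁻⁶ m = 2.25×10³ nm.
Area A = 11.7 m².
(b) P = εσAT⁴ = 0.852×5.670×10⁻⁸×11.7×(1289)⁴ = 1.56×10⁶ W.

λ_max ≈ 2.25×10³ nm; P ≈ 1.56×10⁶ W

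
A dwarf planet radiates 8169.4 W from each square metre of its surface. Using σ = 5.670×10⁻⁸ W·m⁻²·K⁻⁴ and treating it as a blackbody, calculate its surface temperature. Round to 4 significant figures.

T ≈ 616.1 K

I = σT⁴, so T = (I/σ)^(1/4) = (8169.4/(5.670×10⁻⁸))^(1/4) = 616.1 K.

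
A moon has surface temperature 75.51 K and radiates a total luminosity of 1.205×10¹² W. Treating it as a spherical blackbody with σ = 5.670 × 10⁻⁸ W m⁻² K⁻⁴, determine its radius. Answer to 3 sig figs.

R ≈ 2.28×10⁵ m

L = 4πR²σT⁴ ⇒ R = √(L/(4πσT⁴)).
σT⁴ = 1.84332 W/m², so R = √(1.205×10¹²/(4π×1.84332)) = 2.28×10⁵ m.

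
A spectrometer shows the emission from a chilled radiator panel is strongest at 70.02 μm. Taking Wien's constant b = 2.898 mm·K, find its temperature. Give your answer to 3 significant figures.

T ≈ 41.4 K

Wien's law gives T = b/λ_max = (2.898×10⁻³ m·K)/(7.002×10⁻⁵ m) = 41.4 K.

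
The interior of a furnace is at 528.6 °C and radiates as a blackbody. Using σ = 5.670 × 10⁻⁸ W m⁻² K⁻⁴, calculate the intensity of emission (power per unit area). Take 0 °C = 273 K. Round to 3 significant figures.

I ≈ 2.34×10⁴ W/m²

T = 528.6 °C + 273 = 801.6 K.
Stefan–Boltzmann: I = σT⁴ = 5.670×10⁻⁸ × (801.6)⁴ = 2.34×10⁴ W/m².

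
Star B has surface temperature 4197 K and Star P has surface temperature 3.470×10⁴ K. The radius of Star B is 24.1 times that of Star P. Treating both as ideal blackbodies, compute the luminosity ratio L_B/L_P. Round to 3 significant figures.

L ∝ R²T⁴, so L_B/L_P = (R_B/R_P)²(T_B/T_P)⁴ = (24.1)² × (4197/3.470×10⁴)⁴ = 580.81 × 2.14012×10⁻⁴ = 0.124.

L_B/L_P ≈ 0.124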